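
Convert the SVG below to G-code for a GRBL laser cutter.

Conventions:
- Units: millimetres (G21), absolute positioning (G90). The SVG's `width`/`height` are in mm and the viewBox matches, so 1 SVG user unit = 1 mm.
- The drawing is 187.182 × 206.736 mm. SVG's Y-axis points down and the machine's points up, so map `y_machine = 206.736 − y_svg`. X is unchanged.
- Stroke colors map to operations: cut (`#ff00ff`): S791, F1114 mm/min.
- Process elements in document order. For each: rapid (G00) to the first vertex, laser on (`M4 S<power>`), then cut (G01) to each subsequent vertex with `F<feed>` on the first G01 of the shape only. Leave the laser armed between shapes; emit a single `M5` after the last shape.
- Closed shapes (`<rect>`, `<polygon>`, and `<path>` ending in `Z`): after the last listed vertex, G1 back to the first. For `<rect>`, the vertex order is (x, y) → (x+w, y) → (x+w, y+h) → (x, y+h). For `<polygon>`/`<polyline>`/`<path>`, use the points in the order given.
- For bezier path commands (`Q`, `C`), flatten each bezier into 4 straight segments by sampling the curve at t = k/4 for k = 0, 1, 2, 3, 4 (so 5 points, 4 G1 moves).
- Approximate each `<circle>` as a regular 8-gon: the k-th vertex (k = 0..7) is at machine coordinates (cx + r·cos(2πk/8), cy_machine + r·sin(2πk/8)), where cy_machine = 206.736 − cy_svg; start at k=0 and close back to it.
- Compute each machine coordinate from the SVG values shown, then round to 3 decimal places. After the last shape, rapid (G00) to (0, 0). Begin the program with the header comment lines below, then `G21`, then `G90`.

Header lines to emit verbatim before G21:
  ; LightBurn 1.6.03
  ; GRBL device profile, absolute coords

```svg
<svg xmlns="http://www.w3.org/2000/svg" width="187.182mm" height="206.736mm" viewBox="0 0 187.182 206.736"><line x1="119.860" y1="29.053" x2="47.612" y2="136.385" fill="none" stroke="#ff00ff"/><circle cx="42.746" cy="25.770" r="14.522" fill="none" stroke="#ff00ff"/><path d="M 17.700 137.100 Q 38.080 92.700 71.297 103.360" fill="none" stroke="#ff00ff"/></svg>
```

viewBox `0 0 187.182 206.736` with mm width/height → 1 unit = 1 mm. Flip: y_m = 206.736 − y_svg.

**Shape 1** — `<line>` line segment, stroke `#ff00ff` → cut (S791, F1114). Machine vertices: (119.860,177.683) → (47.612,70.351). Open path.

**Shape 2** — `<circle>` circle, stroke `#ff00ff` → cut (S791, F1114). Machine vertices: (57.268,180.966) → (53.015,191.235) → (42.746,195.488) → (32.477,191.235) → (28.224,180.966) → (32.477,170.697) → (42.746,166.444) → (53.015,170.697) → (57.268,180.966). Closed: final G1 returns to the first vertex.

**Shape 3** — `<path>` quadratic bezier, stroke `#ff00ff` → cut (S791, F1114). Control points (SVG): P0=(17.700,137.100), P1=(38.080,92.700), P2=(71.297,103.360); sampled at t=k/4. Machine vertices: (17.700,69.636) → (28.692,88.395) → (41.289,100.271) → (55.491,105.265) → (71.297,103.376). Open path.

; LightBurn 1.6.03
; GRBL device profile, absolute coords
G21
G90
G00 X119.860 Y177.683
M4 S791
G01 X47.612 Y70.351 F1114
G00 X57.268 Y180.966
M4 S791
G01 X53.015 Y191.235 F1114
G01 X42.746 Y195.488
G01 X32.477 Y191.235
G01 X28.224 Y180.966
G01 X32.477 Y170.697
G01 X42.746 Y166.444
G01 X53.015 Y170.697
G01 X57.268 Y180.966
G00 X17.700 Y69.636
M4 S791
G01 X28.692 Y88.395 F1114
G01 X41.289 Y100.271
G01 X55.491 Y105.265
G01 X71.297 Y103.376
M5
G00 X0.000 Y0.000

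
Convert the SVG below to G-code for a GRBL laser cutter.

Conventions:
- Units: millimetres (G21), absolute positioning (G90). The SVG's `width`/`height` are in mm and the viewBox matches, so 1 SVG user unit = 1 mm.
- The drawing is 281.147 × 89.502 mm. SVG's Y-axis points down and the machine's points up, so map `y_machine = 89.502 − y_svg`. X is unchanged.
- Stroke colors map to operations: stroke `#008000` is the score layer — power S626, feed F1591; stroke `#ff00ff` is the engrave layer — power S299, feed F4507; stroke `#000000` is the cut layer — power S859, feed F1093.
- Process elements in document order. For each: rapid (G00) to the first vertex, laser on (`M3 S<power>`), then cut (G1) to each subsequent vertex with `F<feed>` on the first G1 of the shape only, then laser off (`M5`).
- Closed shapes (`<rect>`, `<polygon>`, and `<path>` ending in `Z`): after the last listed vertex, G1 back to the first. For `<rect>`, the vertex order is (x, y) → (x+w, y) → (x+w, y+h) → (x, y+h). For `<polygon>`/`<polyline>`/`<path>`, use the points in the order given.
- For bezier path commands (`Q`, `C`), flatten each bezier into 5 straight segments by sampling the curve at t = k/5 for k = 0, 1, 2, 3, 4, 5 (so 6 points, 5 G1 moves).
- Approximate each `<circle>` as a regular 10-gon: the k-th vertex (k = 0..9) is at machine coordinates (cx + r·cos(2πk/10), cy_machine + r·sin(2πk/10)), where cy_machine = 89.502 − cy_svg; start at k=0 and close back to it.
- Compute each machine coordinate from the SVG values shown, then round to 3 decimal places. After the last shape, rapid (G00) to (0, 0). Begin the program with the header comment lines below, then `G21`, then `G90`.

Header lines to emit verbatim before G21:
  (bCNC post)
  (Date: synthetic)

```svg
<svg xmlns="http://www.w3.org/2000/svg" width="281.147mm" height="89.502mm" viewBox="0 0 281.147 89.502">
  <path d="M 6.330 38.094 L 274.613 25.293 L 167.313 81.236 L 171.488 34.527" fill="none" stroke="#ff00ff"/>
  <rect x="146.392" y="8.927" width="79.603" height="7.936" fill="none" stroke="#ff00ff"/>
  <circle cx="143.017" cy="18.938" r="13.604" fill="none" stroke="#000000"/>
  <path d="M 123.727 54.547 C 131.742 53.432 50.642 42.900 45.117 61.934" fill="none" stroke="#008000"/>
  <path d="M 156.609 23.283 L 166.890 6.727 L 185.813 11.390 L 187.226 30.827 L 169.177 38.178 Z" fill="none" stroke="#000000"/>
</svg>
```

Since the viewBox matches the mm dimensions, user units are millimetres directly. The only transform is the Y-flip y_m = 89.502 − y_svg.

Shape 1 is a open polyline drawn with `<path>`. Its stroke #ff00ff means engrave at S299, F4507. After flipping Y the toolpath is (6.330,51.408) → (274.613,64.209) → (167.313,8.266) → (171.488,54.975).

Shape 2 is a rectangle drawn with `<rect>`. Its stroke #ff00ff means engrave at S299, F4507. After flipping Y the toolpath is (146.392,80.575) → (225.995,80.575) → (225.995,72.639) → (146.392,72.639) → (146.392,80.575), returning to the start.

Shape 3 is a circle drawn with `<circle>`. Its stroke #000000 means cut at S859, F1093. After flipping Y the toolpath is (156.621,70.564) → (154.023,78.560) → (147.221,83.502) → (138.813,83.502) → (132.011,78.560) → (129.413,70.564) → (132.011,62.568) → (138.813,57.626) → (147.221,57.626) → (154.023,62.568) → (156.621,70.564), returning to the start.

Shape 4 is a cubic bezier drawn with `<path>`. Its stroke #008000 means score at S626, F1591. After flipping Y the toolpath is (123.727,34.955) → (119.160,36.442) → (101.110,38.318) → (77.483,38.712) → (56.183,35.752) → (45.117,27.568).

Shape 5 is a regular polygon drawn with `<path>`. Its stroke #000000 means cut at S859, F1093. After flipping Y the toolpath is (156.609,66.219) → (166.890,82.775) → (185.813,78.112) → (187.226,58.675) → (169.177,51.324) → (156.609,66.219), returning to the start.

(bCNC post)
(Date: synthetic)
G21
G90
G00 X6.330 Y51.408
M3 S299
G1 X274.613 Y64.209 F4507
G1 X167.313 Y8.266
G1 X171.488 Y54.975
M5
G00 X146.392 Y80.575
M3 S299
G1 X225.995 Y80.575 F4507
G1 X225.995 Y72.639
G1 X146.392 Y72.639
G1 X146.392 Y80.575
M5
G00 X156.621 Y70.564
M3 S859
G1 X154.023 Y78.560 F1093
G1 X147.221 Y83.502
G1 X138.813 Y83.502
G1 X132.011 Y78.560
G1 X129.413 Y70.564
G1 X132.011 Y62.568
G1 X138.813 Y57.626
G1 X147.221 Y57.626
G1 X154.023 Y62.568
G1 X156.621 Y70.564
M5
G00 X123.727 Y34.955
M3 S626
G1 X119.160 Y36.442 F1591
G1 X101.110 Y38.318
G1 X77.483 Y38.712
G1 X56.183 Y35.752
G1 X45.117 Y27.568
M5
G00 X156.609 Y66.219
M3 S859
G1 X166.890 Y82.775 F1093
G1 X185.813 Y78.112
G1 X187.226 Y58.675
G1 X169.177 Y51.324
G1 X156.609 Y66.219
M5
G00 X0.000 Y0.000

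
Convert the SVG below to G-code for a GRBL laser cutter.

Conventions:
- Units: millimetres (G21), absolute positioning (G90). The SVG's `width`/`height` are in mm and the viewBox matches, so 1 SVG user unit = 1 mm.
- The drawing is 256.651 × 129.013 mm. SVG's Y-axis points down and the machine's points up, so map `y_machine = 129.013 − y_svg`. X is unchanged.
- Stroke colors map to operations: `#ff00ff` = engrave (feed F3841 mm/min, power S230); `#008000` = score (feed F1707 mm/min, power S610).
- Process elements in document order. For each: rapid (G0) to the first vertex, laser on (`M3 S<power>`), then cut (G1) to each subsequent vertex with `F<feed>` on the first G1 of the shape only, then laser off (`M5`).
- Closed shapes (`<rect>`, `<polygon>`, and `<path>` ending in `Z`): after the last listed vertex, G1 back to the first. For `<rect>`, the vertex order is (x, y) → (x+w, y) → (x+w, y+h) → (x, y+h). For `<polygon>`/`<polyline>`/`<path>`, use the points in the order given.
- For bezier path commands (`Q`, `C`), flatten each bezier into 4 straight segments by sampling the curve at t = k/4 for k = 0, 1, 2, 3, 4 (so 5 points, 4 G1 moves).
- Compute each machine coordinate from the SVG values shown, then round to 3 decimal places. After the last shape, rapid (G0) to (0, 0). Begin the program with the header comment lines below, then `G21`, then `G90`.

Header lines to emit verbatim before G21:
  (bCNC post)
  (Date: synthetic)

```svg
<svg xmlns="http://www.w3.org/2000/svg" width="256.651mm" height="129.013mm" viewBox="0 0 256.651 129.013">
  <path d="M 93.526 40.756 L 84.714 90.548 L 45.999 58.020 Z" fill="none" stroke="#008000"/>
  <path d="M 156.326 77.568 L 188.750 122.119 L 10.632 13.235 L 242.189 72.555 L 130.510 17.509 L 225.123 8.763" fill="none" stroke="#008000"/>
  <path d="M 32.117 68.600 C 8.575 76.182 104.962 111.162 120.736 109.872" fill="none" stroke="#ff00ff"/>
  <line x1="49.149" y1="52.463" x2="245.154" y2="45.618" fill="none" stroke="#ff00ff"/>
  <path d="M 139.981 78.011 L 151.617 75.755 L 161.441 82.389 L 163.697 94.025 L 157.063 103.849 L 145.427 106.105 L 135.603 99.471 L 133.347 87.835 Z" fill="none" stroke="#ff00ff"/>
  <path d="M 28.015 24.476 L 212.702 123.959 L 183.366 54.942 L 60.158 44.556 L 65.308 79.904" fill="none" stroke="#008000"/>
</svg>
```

(bCNC post)
(Date: synthetic)
G21
G90
G0 X93.526 Y88.257
M3 S610
G1 X84.714 Y38.465 F1707
G1 X45.999 Y70.993
G1 X93.526 Y88.257
M5
G0 X156.326 Y51.445
M3 S610
G1 X188.750 Y6.894 F1707
G1 X10.632 Y115.778
G1 X242.189 Y56.458
G1 X130.510 Y111.504
G1 X225.123 Y120.250
M5
G0 X32.117 Y60.413
M3 S230
G1 X33.814 Y50.584 F3841
G1 X61.683 Y36.450
G1 X96.924 Y23.979
G1 X120.736 Y19.141
M5
G0 X49.149 Y76.550
M3 S230
G1 X245.154 Y83.395 F3841
M5
G0 X139.981 Y51.002
M3 S230
G1 X151.617 Y53.258 F3841
G1 X161.441 Y46.624
G1 X163.697 Y34.988
G1 X157.063 Y25.164
G1 X145.427 Y22.908
G1 X135.603 Y29.542
G1 X133.347 Y41.178
G1 X139.981 Y51.002
M5
G0 X28.015 Y104.537
M3 S610
G1 X212.702 Y5.054 F1707
G1 X183.366 Y74.071
G1 X60.158 Y84.457
G1 X65.308 Y49.109
M5
G0 X0.000 Y0.000

viewBox `0 0 256.651 129.013` with mm width/height → 1 unit = 1 mm. Flip: y_m = 129.013 − y_svg.

**Shape 1** — `<path>` regular polygon, stroke `#008000` → score (S610, F1707). Machine vertices: (93.526,88.257) → (84.714,38.465) → (45.999,70.993) → (93.526,88.257). Closed: final G1 returns to the first vertex.

**Shape 2** — `<path>` open polyline, stroke `#008000` → score (S610, F1707). Machine vertices: (156.326,51.445) → (188.750,6.894) → (10.632,115.778) → (242.189,56.458) → (130.510,111.504) → (225.123,120.250). Open path.

**Shape 3** — `<path>` cubic bezier, stroke `#ff00ff` → engrave (S230, F3841). Control points (SVG): P0=(32.117,68.600), P1=(8.575,76.182), P2=(104.962,111.162), P3=(120.736,109.872); sampled at t=k/4. Machine vertices: (32.117,60.413) → (33.814,50.584) → (61.683,36.450) → (96.924,23.979) → (120.736,19.141). Open path.

**Shape 4** — `<line>` line segment, stroke `#ff00ff` → engrave (S230, F3841). Machine vertices: (49.149,76.550) → (245.154,83.395). Open path.

**Shape 5** — `<path>` regular polygon, stroke `#ff00ff` → engrave (S230, F3841). Machine vertices: (139.981,51.002) → (151.617,53.258) → (161.441,46.624) → (163.697,34.988) → (157.063,25.164) → (145.427,22.908) → (135.603,29.542) → (133.347,41.178) → (139.981,51.002). Closed: final G1 returns to the first vertex.

**Shape 6** — `<path>` open polyline, stroke `#008000` → score (S610, F1707). Machine vertices: (28.015,104.537) → (212.702,5.054) → (183.366,74.071) → (60.158,84.457) → (65.308,49.109). Open path.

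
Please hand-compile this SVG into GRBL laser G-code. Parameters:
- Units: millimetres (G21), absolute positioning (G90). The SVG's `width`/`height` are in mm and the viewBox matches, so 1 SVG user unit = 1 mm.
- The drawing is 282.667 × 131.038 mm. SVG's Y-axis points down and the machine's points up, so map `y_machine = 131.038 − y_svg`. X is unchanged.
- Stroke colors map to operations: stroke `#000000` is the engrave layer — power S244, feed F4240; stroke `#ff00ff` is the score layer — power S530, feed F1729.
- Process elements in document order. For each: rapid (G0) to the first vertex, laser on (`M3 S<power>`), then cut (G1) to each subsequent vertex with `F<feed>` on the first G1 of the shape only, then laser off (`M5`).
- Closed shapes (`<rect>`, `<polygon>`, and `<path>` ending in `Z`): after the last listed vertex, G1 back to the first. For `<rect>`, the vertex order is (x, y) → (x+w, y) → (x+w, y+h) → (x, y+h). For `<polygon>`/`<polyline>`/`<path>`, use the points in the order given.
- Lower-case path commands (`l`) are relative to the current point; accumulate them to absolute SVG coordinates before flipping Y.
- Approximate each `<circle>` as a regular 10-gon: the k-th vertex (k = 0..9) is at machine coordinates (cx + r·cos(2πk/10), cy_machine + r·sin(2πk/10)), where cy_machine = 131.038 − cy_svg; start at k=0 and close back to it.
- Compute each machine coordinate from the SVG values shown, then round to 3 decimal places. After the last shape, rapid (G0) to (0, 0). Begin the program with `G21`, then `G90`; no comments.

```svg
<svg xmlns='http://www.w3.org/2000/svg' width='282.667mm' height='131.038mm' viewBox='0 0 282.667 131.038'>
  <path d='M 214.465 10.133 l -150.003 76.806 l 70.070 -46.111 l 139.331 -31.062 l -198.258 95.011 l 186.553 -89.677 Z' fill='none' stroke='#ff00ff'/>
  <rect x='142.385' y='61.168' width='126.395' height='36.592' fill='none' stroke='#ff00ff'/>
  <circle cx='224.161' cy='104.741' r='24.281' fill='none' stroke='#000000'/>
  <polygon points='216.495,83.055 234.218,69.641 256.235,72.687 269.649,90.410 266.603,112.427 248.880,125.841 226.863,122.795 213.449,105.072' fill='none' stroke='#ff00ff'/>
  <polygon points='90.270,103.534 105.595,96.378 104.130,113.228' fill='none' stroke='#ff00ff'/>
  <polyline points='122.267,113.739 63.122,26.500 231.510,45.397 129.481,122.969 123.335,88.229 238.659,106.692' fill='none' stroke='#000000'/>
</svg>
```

viewBox `0 0 282.667 131.038` with mm width/height → 1 unit = 1 mm. Flip: y_m = 131.038 − y_svg.

**Shape 1** — `<path>` closed polygon, stroke `#ff00ff` → score (S530, F1729). Machine vertices: (214.465,120.905) → (64.462,44.099) → (134.532,90.210) → (273.863,121.272) → (75.605,26.261) → (262.158,115.938) → (214.465,120.905). Closed: final G1 returns to the first vertex.

**Shape 2** — `<rect>` rectangle, stroke `#ff00ff` → score (S530, F1729). Machine vertices: (142.385,69.870) → (268.780,69.870) → (268.780,33.278) → (142.385,33.278) → (142.385,69.870). Closed: final G1 returns to the first vertex.

**Shape 3** — `<circle>` circle, stroke `#000000` → engrave (S244, F4240). Machine vertices: (248.442,26.297) → (243.805,40.569) → (231.664,49.390) → (216.658,49.390) → (204.517,40.569) → (199.880,26.297) → (204.517,12.025) → (216.658,3.204) → (231.664,3.204) → (243.805,12.025) → (248.442,26.297). Closed: final G1 returns to the first vertex.

**Shape 4** — `<polygon>` regular polygon, stroke `#ff00ff` → score (S530, F1729). Machine vertices: (216.495,47.983) → (234.218,61.397) → (256.235,58.351) → (269.649,40.628) → (266.603,18.611) → (248.880,5.197) → (226.863,8.243) → (213.449,25.966) → (216.495,47.983). Closed: final G1 returns to the first vertex.

**Shape 5** — `<polygon>` regular polygon, stroke `#ff00ff` → score (S530, F1729). Machine vertices: (90.270,27.504) → (105.595,34.660) → (104.130,17.810) → (90.270,27.504). Closed: final G1 returns to the first vertex.

**Shape 6** — `<polyline>` open polyline, stroke `#000000` → engrave (S244, F4240). Machine vertices: (122.267,17.299) → (63.122,104.538) → (231.510,85.641) → (129.481,8.069) → (123.335,42.809) → (238.659,24.346). Open path.

G21
G90
G0 X214.465 Y120.905
M3 S530
G1 X64.462 Y44.099 F1729
G1 X134.532 Y90.210
G1 X273.863 Y121.272
G1 X75.605 Y26.261
G1 X262.158 Y115.938
G1 X214.465 Y120.905
M5
G0 X142.385 Y69.870
M3 S530
G1 X268.780 Y69.870 F1729
G1 X268.780 Y33.278
G1 X142.385 Y33.278
G1 X142.385 Y69.870
M5
G0 X248.442 Y26.297
M3 S244
G1 X243.805 Y40.569 F4240
G1 X231.664 Y49.390
G1 X216.658 Y49.390
G1 X204.517 Y40.569
G1 X199.880 Y26.297
G1 X204.517 Y12.025
G1 X216.658 Y3.204
G1 X231.664 Y3.204
G1 X243.805 Y12.025
G1 X248.442 Y26.297
M5
G0 X216.495 Y47.983
M3 S530
G1 X234.218 Y61.397 F1729
G1 X256.235 Y58.351
G1 X269.649 Y40.628
G1 X266.603 Y18.611
G1 X248.880 Y5.197
G1 X226.863 Y8.243
G1 X213.449 Y25.966
G1 X216.495 Y47.983
M5
G0 X90.270 Y27.504
M3 S530
G1 X105.595 Y34.660 F1729
G1 X104.130 Y17.810
G1 X90.270 Y27.504
M5
G0 X122.267 Y17.299
M3 S244
G1 X63.122 Y104.538 F4240
G1 X231.510 Y85.641
G1 X129.481 Y8.069
G1 X123.335 Y42.809
G1 X238.659 Y24.346
M5
G0 X0.000 Y0.000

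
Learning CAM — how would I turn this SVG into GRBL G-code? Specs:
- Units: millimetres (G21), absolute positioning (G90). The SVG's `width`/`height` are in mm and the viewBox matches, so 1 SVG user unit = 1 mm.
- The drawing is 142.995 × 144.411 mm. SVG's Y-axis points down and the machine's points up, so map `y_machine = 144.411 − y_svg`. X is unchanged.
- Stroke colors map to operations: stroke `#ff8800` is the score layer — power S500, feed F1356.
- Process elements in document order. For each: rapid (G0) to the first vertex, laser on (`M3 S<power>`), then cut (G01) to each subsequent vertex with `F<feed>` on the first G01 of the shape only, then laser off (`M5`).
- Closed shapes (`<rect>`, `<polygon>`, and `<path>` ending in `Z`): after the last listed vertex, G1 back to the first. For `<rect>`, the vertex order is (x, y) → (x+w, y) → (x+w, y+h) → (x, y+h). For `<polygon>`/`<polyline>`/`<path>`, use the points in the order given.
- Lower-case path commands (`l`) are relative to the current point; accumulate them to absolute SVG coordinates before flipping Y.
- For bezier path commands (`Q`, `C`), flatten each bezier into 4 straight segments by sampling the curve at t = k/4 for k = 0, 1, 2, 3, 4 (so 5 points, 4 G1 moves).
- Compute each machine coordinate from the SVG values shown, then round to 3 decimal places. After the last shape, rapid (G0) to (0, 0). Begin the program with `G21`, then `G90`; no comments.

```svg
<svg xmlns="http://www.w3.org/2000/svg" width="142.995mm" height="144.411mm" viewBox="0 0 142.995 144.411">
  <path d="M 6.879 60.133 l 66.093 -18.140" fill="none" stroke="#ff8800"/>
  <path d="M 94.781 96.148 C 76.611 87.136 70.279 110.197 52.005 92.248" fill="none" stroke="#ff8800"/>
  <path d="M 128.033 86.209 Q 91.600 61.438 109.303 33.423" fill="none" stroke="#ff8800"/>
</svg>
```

Since the viewBox matches the mm dimensions, user units are millimetres directly. The only transform is the Y-flip y_m = 144.411 − y_svg.

Shape 1 is a line segment drawn with `<path>`. Its stroke #ff8800 means score at S500, F1356. After flipping Y the toolpath is (6.879,84.278) → (72.972,102.418).

Shape 2 is a cubic bezier drawn with `<path>`. Its stroke #ff8800 means score at S500, F1356. After flipping Y the toolpath is (94.781,48.263) → (83.002,50.150) → (73.432,46.862) → (63.843,45.249) → (52.005,52.163).

Shape 3 is a quadratic bezier drawn with `<path>`. Its stroke #ff8800 means score at S500, F1356. After flipping Y the toolpath is (128.033,58.202) → (113.200,70.790) → (105.134,83.784) → (103.835,97.183) → (109.303,110.988).

G21
G90
G0 X6.879 Y84.278
M3 S500
G01 X72.972 Y102.418 F1356
M5
G0 X94.781 Y48.263
M3 S500
G01 X83.002 Y50.150 F1356
G01 X73.432 Y46.862
G01 X63.843 Y45.249
G01 X52.005 Y52.163
M5
G0 X128.033 Y58.202
M3 S500
G01 X113.200 Y70.790 F1356
G01 X105.134 Y83.784
G01 X103.835 Y97.183
G01 X109.303 Y110.988
M5
G0 X0.000 Y0.000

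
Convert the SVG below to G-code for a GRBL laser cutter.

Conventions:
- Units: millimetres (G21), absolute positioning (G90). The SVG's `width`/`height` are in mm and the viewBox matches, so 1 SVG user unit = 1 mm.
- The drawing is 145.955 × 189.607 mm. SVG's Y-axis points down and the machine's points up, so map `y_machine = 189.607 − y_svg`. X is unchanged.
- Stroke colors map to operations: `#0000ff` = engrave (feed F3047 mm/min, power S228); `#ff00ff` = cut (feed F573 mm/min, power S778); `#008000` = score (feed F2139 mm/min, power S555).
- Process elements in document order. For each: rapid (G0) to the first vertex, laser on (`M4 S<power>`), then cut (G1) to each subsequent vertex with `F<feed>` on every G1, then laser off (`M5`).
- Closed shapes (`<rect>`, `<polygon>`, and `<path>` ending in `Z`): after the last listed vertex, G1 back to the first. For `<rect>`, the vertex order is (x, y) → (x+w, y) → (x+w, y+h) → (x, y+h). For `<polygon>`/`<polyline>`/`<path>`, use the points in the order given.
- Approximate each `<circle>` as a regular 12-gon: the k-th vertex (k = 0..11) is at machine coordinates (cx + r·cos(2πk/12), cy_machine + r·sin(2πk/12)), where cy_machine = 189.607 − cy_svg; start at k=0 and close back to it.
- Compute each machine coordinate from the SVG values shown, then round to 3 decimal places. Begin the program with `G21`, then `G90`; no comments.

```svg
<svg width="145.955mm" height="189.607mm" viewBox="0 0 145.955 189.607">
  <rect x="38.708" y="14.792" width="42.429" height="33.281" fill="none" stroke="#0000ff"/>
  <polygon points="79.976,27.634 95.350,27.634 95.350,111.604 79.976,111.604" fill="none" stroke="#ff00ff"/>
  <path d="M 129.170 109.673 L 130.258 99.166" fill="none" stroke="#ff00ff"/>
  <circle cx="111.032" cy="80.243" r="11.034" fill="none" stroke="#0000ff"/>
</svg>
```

1 u = 1 mm; y_m = 189.607 − y.

[1] `<rect>` rectangle, #0000ff→engrave S228 F3047: (38.708,174.815) → (81.137,174.815) → (81.137,141.534) → (38.708,141.534) → (38.708,174.815) (closed)

[2] `<polygon>` rectangle, #ff00ff→cut S778 F573: (79.976,161.973) → (95.350,161.973) → (95.350,78.003) → (79.976,78.003) → (79.976,161.973) (closed)

[3] `<path>` line segment, #ff00ff→cut S778 F573: (129.170,79.934) → (130.258,90.441)

[4] `<circle>` circle, #0000ff→engrave S228 F3047: (122.066,109.364) → (120.588,114.881) → (116.549,118.920) → (111.032,120.398) → (105.515,118.920) → (101.476,114.881) → (99.998,109.364) → (101.476,103.847) → (105.515,99.808) → (111.032,98.330) → (116.549,99.808) → (120.588,103.847) → (122.066,109.364) (closed)

G21
G90
G0 X38.708 Y174.815
M4 S228
G1 X81.137 Y174.815 F3047
G1 X81.137 Y141.534 F3047
G1 X38.708 Y141.534 F3047
G1 X38.708 Y174.815 F3047
M5
G0 X79.976 Y161.973
M4 S778
G1 X95.350 Y161.973 F573
G1 X95.350 Y78.003 F573
G1 X79.976 Y78.003 F573
G1 X79.976 Y161.973 F573
M5
G0 X129.170 Y79.934
M4 S778
G1 X130.258 Y90.441 F573
M5
G0 X122.066 Y109.364
M4 S228
G1 X120.588 Y114.881 F3047
G1 X116.549 Y118.920 F3047
G1 X111.032 Y120.398 F3047
G1 X105.515 Y118.920 F3047
G1 X101.476 Y114.881 F3047
G1 X99.998 Y109.364 F3047
G1 X101.476 Y103.847 F3047
G1 X105.515 Y99.808 F3047
G1 X111.032 Y98.330 F3047
G1 X116.549 Y99.808 F3047
G1 X120.588 Y103.847 F3047
G1 X122.066 Y109.364 F3047
M5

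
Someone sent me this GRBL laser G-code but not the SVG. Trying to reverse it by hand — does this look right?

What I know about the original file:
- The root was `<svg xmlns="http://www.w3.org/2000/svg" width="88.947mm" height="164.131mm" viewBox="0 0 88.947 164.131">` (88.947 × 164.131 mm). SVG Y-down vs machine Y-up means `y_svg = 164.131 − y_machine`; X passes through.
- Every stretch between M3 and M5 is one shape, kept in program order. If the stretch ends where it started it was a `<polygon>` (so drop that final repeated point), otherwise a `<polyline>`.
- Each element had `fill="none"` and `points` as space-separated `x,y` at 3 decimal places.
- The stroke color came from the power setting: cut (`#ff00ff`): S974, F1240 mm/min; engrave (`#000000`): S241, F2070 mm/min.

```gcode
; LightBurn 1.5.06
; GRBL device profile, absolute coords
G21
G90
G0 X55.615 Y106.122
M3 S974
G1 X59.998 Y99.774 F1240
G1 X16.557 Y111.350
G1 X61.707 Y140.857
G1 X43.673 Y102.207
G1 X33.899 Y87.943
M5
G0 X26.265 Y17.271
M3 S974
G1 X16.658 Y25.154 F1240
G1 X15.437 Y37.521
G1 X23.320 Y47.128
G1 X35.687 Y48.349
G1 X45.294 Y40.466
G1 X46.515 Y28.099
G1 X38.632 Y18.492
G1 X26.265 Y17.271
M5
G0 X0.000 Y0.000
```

Machine Y-up, SVG Y-down with viewBox height 164.131, so y_svg = 164.131 − y_machine; X carries over. Every run uses S974, so all elements get stroke `#ff00ff` (cut).

Run 1: The run is open, so emit a `<polyline>` with points (Y-flipped): 55.615,58.009 59.998,64.357 16.557,52.781 61.707,23.274 43.673,61.924 33.899,76.188.

Run 2: The run returns to its start, so emit a `<polygon>` with points (Y-flipped): 26.265,146.860 16.658,138.977 15.437,126.610 23.320,117.003 35.687,115.782 45.294,123.665 46.515,136.032 38.632,145.639.

<svg xmlns="http://www.w3.org/2000/svg" width="88.947mm" height="164.131mm" viewBox="0 0 88.947 164.131">
  <polyline points="55.615,58.009 59.998,64.357 16.557,52.781 61.707,23.274 43.673,61.924 33.899,76.188" fill="none" stroke="#ff00ff"/>
  <polygon points="26.265,146.860 16.658,138.977 15.437,126.610 23.320,117.003 35.687,115.782 45.294,123.665 46.515,136.032 38.632,145.639" fill="none" stroke="#ff00ff"/>
</svg>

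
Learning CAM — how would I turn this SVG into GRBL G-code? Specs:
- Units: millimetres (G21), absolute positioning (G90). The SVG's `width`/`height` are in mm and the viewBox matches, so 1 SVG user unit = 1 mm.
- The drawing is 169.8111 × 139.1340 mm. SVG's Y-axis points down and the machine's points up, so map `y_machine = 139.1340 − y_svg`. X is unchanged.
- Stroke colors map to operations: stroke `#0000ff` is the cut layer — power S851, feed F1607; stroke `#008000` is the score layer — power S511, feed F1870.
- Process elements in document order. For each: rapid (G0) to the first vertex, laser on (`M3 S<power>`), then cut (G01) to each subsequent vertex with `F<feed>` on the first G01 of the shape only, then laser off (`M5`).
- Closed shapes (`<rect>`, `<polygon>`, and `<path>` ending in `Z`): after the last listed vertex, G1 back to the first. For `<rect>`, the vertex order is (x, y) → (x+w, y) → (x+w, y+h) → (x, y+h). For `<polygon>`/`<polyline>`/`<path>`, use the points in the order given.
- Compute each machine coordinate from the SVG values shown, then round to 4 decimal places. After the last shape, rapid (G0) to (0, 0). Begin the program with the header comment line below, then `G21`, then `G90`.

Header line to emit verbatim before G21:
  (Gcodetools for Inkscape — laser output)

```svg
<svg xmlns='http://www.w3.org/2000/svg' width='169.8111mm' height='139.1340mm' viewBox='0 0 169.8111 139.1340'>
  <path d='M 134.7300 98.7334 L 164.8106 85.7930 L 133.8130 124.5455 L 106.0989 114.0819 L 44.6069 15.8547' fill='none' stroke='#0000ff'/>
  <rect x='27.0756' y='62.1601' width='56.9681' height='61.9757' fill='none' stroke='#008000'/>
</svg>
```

(Gcodetools for Inkscape — laser output)
G21
G90
G0 X134.7300 Y40.4006
M3 S851
G01 X164.8106 Y53.3410 F1607
G01 X133.8130 Y14.5885
G01 X106.0989 Y25.0521
G01 X44.6069 Y123.2793
M5
G0 X27.0756 Y76.9739
M3 S511
G01 X84.0437 Y76.9739 F1870
G01 X84.0437 Y14.9982
G01 X27.0756 Y14.9982
G01 X27.0756 Y76.9739
M5
G0 X0.0000 Y0.0000

viewBox `0 0 169.8111 139.1340` with mm width/height → 1 unit = 1 mm. Flip: y_m = 139.1340 − y_svg.

**Shape 1** — `<path>` open polyline, stroke `#0000ff` → cut (S851, F1607). Machine vertices: (134.7300,40.4006) → (164.8106,53.3410) → (133.8130,14.5885) → (106.0989,25.0521) → (44.6069,123.2793). Open path.

**Shape 2** — `<rect>` rectangle, stroke `#008000` → score (S511, F1870). Machine vertices: (27.0756,76.9739) → (84.0437,76.9739) → (84.0437,14.9982) → (27.0756,14.9982) → (27.0756,76.9739). Closed: final G1 returns to the first vertex.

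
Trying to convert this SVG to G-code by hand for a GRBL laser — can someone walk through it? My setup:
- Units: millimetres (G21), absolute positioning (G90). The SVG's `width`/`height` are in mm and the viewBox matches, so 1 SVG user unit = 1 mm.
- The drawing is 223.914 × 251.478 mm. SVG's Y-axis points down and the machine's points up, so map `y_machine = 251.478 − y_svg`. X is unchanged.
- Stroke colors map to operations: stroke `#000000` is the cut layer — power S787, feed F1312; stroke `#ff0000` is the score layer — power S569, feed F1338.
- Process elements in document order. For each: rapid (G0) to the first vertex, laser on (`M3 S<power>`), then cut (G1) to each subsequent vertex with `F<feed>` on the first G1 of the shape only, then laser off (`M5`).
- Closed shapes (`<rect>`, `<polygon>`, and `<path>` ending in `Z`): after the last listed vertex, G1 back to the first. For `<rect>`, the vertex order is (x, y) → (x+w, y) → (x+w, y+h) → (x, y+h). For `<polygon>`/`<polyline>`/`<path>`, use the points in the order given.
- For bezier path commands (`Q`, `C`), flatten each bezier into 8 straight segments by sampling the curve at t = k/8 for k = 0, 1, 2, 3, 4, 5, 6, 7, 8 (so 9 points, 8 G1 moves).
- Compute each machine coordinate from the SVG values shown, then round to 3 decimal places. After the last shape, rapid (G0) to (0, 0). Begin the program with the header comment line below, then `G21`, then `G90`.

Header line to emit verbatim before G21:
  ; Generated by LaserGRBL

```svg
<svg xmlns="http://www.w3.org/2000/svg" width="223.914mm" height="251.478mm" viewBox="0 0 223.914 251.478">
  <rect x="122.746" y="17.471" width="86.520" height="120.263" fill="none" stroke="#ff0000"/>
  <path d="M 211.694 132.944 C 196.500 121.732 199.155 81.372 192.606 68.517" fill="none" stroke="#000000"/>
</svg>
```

; Generated by LaserGRBL
G21
G90
G0 X122.746 Y234.007
M3 S569
G1 X209.266 Y234.007 F1338
G1 X209.266 Y113.744
G1 X122.746 Y113.744
G1 X122.746 Y234.007
M5
G0 X211.694 Y118.534
M3 S787
G1 X206.780 Y123.994 F1312
G1 X203.222 Y131.523
G1 X200.704 Y140.457
G1 X198.908 Y150.131
G1 X197.517 Y159.883
G1 X196.215 Y169.048
G1 X194.683 Y176.962
G1 X192.606 Y182.961
M5
G0 X0.000 Y0.000

viewBox `0 0 223.914 251.478` with mm width/height → 1 unit = 1 mm. Flip: y_m = 251.478 − y_svg.

**Shape 1** — `<rect>` rectangle, stroke `#ff0000` → score (S569, F1338). Machine vertices: (122.746,234.007) → (209.266,234.007) → (209.266,113.744) → (122.746,113.744) → (122.746,234.007). Closed: final G1 returns to the first vertex.

**Shape 2** — `<path>` cubic bezier, stroke `#000000` → cut (S787, F1312). Control points (SVG): P0=(211.694,132.944), P1=(196.500,121.732), P2=(199.155,81.372), P3=(192.606,68.517); sampled at t=k/8. Machine vertices: (211.694,118.534) → (206.780,123.994) → (203.222,131.523) → (200.704,140.457) → (198.908,150.131) → (197.517,159.883) → (196.215,169.048) → (194.683,176.962) → (192.606,182.961). Open path.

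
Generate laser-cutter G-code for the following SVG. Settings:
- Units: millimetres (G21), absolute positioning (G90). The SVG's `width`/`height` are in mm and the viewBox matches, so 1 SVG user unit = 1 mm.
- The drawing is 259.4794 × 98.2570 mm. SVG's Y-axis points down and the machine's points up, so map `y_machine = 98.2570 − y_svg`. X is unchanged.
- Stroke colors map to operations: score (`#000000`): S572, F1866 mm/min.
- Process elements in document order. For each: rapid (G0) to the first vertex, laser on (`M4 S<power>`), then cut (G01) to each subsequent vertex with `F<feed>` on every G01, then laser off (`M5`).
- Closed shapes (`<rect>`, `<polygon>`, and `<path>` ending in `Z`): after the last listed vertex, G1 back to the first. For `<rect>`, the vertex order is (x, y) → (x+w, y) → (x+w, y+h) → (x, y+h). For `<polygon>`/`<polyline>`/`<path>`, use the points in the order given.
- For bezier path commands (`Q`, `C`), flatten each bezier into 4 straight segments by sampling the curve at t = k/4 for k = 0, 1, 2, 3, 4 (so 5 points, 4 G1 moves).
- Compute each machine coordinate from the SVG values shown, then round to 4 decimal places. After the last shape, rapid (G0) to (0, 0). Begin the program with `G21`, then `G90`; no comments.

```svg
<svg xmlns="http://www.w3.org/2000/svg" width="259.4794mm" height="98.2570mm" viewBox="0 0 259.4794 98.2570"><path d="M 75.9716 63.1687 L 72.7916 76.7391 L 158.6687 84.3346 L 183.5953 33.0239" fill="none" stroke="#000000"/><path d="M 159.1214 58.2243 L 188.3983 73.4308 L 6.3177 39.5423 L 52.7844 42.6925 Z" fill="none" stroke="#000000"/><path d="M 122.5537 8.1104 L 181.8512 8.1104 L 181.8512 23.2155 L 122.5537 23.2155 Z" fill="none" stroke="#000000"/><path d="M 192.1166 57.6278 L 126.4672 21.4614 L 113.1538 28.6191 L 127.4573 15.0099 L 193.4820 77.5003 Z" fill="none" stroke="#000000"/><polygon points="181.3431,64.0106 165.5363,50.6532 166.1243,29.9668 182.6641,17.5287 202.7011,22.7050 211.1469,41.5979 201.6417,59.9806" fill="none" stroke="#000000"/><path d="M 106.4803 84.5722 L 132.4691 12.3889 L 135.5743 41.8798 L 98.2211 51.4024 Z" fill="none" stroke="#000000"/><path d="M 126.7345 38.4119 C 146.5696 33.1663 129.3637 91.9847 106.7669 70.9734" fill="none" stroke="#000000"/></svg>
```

G21
G90
G0 X75.9716 Y35.0883
M4 S572
G01 X72.7916 Y21.5179 F1866
G01 X158.6687 Y13.9224 F1866
G01 X183.5953 Y65.2331 F1866
M5
G0 X159.1214 Y40.0327
M4 S572
G01 X188.3983 Y24.8262 F1866
G01 X6.3177 Y58.7147 F1866
G01 X52.7844 Y55.5645 F1866
G01 X159.1214 Y40.0327 F1866
M5
G0 X122.5537 Y90.1466
M4 S572
G01 X181.8512 Y90.1466 F1866
G01 X181.8512 Y75.0415 F1866
G01 X122.5537 Y75.0415 F1866
G01 X122.5537 Y90.1466 F1866
M5
G0 X192.1166 Y40.6292
M4 S572
G01 X126.4672 Y76.7956 F1866
G01 X113.1538 Y69.6379 F1866
G01 X127.4573 Y83.2471 F1866
G01 X193.4820 Y20.7567 F1866
G01 X192.1166 Y40.6292 F1866
M5
G0 X181.3431 Y34.2464
M4 S572
G01 X165.5363 Y47.6038 F1866
G01 X166.1243 Y68.2902 F1866
G01 X182.6641 Y80.7283 F1866
G01 X202.7011 Y75.5520 F1866
G01 X211.1469 Y56.6591 F1866
G01 X201.6417 Y38.2764 F1866
G01 X181.3431 Y34.2464 F1866
M5
G0 X106.4803 Y13.6848
M4 S572
G01 X132.4691 Y85.8681 F1866
G01 X135.5743 Y56.3772 F1866
G01 X98.2211 Y46.8546 F1866
G01 X106.4803 Y13.6848 F1866
M5
G0 X126.7345 Y59.8451
M4 S572
G01 X135.1602 Y54.0156 F1866
G01 X132.6627 Y37.6522 F1866
G01 X122.2092 Y24.2449 F1866
G01 X106.7669 Y27.2836 F1866
M5
G0 X0.0000 Y0.0000

1 u = 1 mm; y_m = 98.2570 − y.

[1] `<path>` open polyline, #000000→score S572 F1866: (75.9716,35.0883) → (72.7916,21.5179) → (158.6687,13.9224) → (183.5953,65.2331)

[2] `<path>` closed polygon, #000000→score S572 F1866: (159.1214,40.0327) → (188.3983,24.8262) → (6.3177,58.7147) → (52.7844,55.5645) → (159.1214,40.0327) (closed)

[3] `<path>` rectangle, #000000→score S572 F1866: (122.5537,90.1466) → (181.8512,90.1466) → (181.8512,75.0415) → (122.5537,75.0415) → (122.5537,90.1466) (closed)

[4] `<path>` closed polygon, #000000→score S572 F1866: (192.1166,40.6292) → (126.4672,76.7956) → (113.1538,69.6379) → (127.4573,83.2471) → (193.4820,20.7567) → (192.1166,40.6292) (closed)

[5] `<polygon>` regular polygon, #000000→score S572 F1866: (181.3431,34.2464) → (165.5363,47.6038) → (166.1243,68.2902) → (182.6641,80.7283) → (202.7011,75.5520) → (211.1469,56.6591) → (201.6417,38.2764) → (181.3431,34.2464) (closed)

[6] `<path>` closed polygon, #000000→score S572 F1866: (106.4803,13.6848) → (132.4691,85.8681) → (135.5743,56.3772) → (98.2211,46.8546) → (106.4803,13.6848) (closed)

[7] `<path>` cubic bezier, #000000→score S572 F1866: (126.7345,59.8451) → (135.1602,54.0156) → (132.6627,37.6522) → (122.2092,24.2449) → (106.7669,27.2836)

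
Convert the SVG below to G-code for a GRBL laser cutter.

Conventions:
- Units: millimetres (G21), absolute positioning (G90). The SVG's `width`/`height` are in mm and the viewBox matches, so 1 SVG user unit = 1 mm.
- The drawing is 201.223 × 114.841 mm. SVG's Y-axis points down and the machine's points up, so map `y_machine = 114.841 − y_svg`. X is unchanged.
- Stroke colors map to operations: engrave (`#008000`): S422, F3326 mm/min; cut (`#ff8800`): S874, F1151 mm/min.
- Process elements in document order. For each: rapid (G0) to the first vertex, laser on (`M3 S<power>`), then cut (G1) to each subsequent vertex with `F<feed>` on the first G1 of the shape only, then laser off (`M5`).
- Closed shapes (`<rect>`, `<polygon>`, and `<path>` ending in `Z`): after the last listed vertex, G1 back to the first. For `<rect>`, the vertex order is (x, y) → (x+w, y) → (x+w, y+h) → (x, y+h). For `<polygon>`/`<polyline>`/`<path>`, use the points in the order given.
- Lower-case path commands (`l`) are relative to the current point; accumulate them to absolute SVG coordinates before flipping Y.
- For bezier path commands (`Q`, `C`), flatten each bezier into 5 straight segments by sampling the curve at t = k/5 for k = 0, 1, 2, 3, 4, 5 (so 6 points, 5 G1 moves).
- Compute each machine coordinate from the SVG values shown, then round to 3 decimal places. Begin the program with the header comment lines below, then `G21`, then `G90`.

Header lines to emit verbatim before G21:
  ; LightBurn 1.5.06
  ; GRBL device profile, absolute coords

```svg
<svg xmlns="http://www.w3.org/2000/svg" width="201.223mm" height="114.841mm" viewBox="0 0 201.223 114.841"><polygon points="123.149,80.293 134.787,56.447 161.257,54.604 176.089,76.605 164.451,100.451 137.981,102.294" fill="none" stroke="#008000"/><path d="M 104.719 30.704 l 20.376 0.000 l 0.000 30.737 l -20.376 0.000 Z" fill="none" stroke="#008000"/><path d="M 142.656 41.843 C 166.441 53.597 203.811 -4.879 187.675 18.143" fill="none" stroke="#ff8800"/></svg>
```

; LightBurn 1.5.06
; GRBL device profile, absolute coords
G21
G90
G0 X123.149 Y34.548
M3 S422
G1 X134.787 Y58.394 F3326
G1 X161.257 Y60.237
G1 X176.089 Y38.236
G1 X164.451 Y14.390
G1 X137.981 Y12.547
G1 X123.149 Y34.548
M5
G0 X104.719 Y84.137
M3 S422
G1 X125.095 Y84.137 F3326
G1 X125.095 Y53.400
G1 X104.719 Y53.400
G1 X104.719 Y84.137
M5
G0 X142.656 Y72.998
M3 S874
G1 X158.020 Y73.159 F1151
G1 X173.425 Y82.893
G1 X185.649 Y94.916
G1 X191.473 Y101.945
G1 X187.675 Y96.698
M5

1 u = 1 mm; y_m = 114.841 − y.

[1] `<polygon>` regular polygon, #008000→engrave S422 F3326: (123.149,34.548) → (134.787,58.394) → (161.257,60.237) → (176.089,38.236) → (164.451,14.390) → (137.981,12.547) → (123.149,34.548) (closed)

[2] `<path>` rectangle, #008000→engrave S422 F3326: (104.719,84.137) → (125.095,84.137) → (125.095,53.400) → (104.719,53.400) → (104.719,84.137) (closed)

[3] `<path>` cubic bezier, #ff8800→cut S874 F1151: (142.656,72.998) → (158.020,73.159) → (173.425,82.893) → (185.649,94.916) → (191.473,101.945) → (187.675,96.698)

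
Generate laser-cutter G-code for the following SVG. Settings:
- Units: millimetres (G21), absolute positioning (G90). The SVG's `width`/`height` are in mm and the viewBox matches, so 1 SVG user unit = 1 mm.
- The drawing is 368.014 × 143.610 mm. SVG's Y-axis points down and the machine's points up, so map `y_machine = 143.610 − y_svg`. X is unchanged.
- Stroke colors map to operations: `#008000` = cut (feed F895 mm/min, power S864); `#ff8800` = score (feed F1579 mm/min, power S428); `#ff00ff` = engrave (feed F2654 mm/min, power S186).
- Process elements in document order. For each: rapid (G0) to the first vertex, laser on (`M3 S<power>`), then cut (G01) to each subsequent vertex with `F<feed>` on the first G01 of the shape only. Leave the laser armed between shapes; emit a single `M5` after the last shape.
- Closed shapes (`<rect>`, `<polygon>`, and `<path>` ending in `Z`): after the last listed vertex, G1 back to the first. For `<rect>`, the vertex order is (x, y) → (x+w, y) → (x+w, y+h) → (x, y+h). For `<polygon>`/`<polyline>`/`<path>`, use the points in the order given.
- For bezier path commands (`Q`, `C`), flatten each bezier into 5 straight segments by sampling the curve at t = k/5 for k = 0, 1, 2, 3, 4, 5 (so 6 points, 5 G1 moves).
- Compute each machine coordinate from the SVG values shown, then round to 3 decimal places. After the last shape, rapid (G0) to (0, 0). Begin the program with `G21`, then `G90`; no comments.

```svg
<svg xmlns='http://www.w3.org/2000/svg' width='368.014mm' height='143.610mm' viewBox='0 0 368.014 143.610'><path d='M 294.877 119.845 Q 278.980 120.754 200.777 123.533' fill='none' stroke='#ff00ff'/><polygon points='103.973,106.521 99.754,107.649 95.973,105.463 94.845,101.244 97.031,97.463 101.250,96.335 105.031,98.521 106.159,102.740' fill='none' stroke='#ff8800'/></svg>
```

G21
G90
G0 X294.877 Y23.765
M3 S186
G01 X286.026 Y23.327 F2654
G01 X272.190 Y22.739
G01 X253.370 Y22.001
G01 X229.566 Y21.114
G01 X200.777 Y20.077
G0 X103.973 Y37.089
M3 S428
G01 X99.754 Y35.961 F1579
G01 X95.973 Y38.147
G01 X94.845 Y42.366
G01 X97.031 Y46.147
G01 X101.250 Y47.275
G01 X105.031 Y45.089
G01 X106.159 Y40.870
G01 X103.973 Y37.089
M5
G0 X0.000 Y0.000

Since the viewBox matches the mm dimensions, user units are millimetres directly. The only transform is the Y-flip y_m = 143.610 − y_svg.

Shape 1 is a quadratic bezier drawn with `<path>`. Its stroke #ff00ff means engrave at S186, F2654. After flipping Y the toolpath is (294.877,23.765) → (286.026,23.327) → (272.190,22.739) → (253.370,22.001) → (229.566,21.114) → (200.777,20.077).

Shape 2 is a regular polygon drawn with `<polygon>`. Its stroke #ff8800 means score at S428, F1579. After flipping Y the toolpath is (103.973,37.089) → (99.754,35.961) → (95.973,38.147) → (94.845,42.366) → (97.031,46.147) → (101.250,47.275) → (105.031,45.089) → (106.159,40.870) → (103.973,37.089), returning to the start.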